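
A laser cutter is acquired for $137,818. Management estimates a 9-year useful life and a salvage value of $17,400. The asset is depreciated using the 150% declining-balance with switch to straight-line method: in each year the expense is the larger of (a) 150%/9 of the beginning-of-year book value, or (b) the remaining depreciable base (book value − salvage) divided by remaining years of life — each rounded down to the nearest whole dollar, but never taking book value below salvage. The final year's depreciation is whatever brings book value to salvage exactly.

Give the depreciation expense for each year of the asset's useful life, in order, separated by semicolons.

Depreciable base = $137,818 − $17,400 = $120,418.
Year 1: DB = ⌊$137,818 × 150%/9⌋ = $22,969; SL = ⌊$120,418/9⌋ = $13,379 → take DB $22,969. Book value $114,849.
Year 2: DB = ⌊$114,849 × 150%/9⌋ = $19,141; SL = ⌊$97,449/8⌋ = $12,181 → take DB $19,141. Book value $95,708.
Year 3: DB = ⌊$95,708 × 150%/9⌋ = $15,951; SL = ⌊$78,308/7⌋ = $11,186 → take DB $15,951. Book value $79,757.
Year 4: DB = ⌊$79,757 × 150%/9⌋ = $13,292; SL = ⌊$62,357/6⌋ = $10,392 → take DB $13,292. Book value $66,465.
Year 5: DB = ⌊$66,465 × 150%/9⌋ = $11,077; SL = ⌊$49,065/5⌋ = $9,813 → take DB $11,077. Book value $55,388.
Year 6: DB = ⌊$55,388 × 150%/9⌋ = $9,231; SL = ⌊$37,988/4⌋ = $9,497 → take SL $9,497. Book value $45,891.
Year 7: DB = ⌊$45,891 × 150%/9⌋ = $7,648; SL = ⌊$28,491/3⌋ = $9,497 → take SL $9,497. Book value $36,394.
Year 8: DB = ⌊$36,394 × 150%/9⌋ = $6,065; SL = ⌊$18,994/2⌋ = $9,497 → take SL $9,497. Book value $26,897.
Year 9 (final): $26,897 − $17,400 = $9,497. Book value $17,400.

$22,969; $19,141; $15,951; $13,292; $11,077; $9,497; $9,497; $9,497; $9,497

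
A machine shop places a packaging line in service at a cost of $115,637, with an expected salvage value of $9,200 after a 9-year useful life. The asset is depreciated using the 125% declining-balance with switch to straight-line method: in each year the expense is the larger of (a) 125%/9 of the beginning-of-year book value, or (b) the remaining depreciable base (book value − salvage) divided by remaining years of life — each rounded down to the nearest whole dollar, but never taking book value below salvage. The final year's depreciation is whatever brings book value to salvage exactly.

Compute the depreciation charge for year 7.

Depreciable base = $115,637 − $9,200 = $106,437.
Year 1: DB = ⌊$115,637 × 125%/9⌋ = $16,060; SL = ⌊$106,437/9⌋ = $11,826 → take DB $16,060. Book value $99,577.
Year 2: DB = ⌊$99,577 × 125%/9⌋ = $13,830; SL = ⌊$90,377/8⌋ = $11,297 → take DB $13,830. Book value $85,747.
Year 3: DB = ⌊$85,747 × 125%/9⌋ = $11,909; SL = ⌊$76,547/7⌋ = $10,935 → take DB $11,909. Book value $73,838.
Year 4: DB = ⌊$73,838 × 125%/9⌋ = $10,255; SL = ⌊$64,638/6⌋ = $10,773 → take SL $10,773. Book value $63,065.
Year 5: DB = ⌊$63,065 × 125%/9⌋ = $8,759; SL = ⌊$53,865/5⌋ = $10,773 → take SL $10,773. Book value $52,292.
Year 6: DB = ⌊$52,292 × 125%/9⌋ = $7,262; SL = ⌊$43,092/4⌋ = $10,773 → take SL $10,773. Book value $41,519.
Year 7: DB = ⌊$41,519 × 125%/9⌋ = $5,766; SL = ⌊$32,319/3⌋ = $10,773 → take SL $10,773. Book value $30,746.

$10,773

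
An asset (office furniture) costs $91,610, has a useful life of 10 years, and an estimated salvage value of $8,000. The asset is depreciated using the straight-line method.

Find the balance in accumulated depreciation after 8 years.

$66,888

Depreciable base = $91,610 − $8,000 = $83,610.
Annual expense = $83,610 / 10 = $8,361.
End of year 1: book value $83,249.
End of year 2: book value $74,888.
End of year 3: book value $66,527.
End of year 4: book value $58,166.
End of year 5: book value $49,805.
End of year 6: book value $41,444.
End of year 7: book value $33,083.
End of year 8: book value $24,722.
Accumulated through year 8 = $91,610 − $24,722 = $66,888.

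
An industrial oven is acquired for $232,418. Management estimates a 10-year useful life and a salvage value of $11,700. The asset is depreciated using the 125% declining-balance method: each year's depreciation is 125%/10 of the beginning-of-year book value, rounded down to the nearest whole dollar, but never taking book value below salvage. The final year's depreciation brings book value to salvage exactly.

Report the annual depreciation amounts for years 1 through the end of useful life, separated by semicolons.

Depreciable base = $232,418 − $11,700 = $220,718.
Year 1: ⌊$232,418 × 125%/10⌋ = $29,052. Book value $203,366.
Year 2: ⌊$203,366 × 125%/10⌋ = $25,420. Book value $177,946.
Year 3: ⌊$177,946 × 125%/10⌋ = $22,243. Book value $155,703.
Year 4: ⌊$155,703 × 125%/10⌋ = $19,462. Book value $136,241.
Year 5: ⌊$136,241 × 125%/10⌋ = $17,030. Book value $119,211.
Year 6: ⌊$119,211 × 125%/10⌋ = $14,901. Book value $104,310.
Year 7: ⌊$104,310 × 125%/10⌋ = $13,038. Book value $91,272.
Year 8: ⌊$91,272 × 125%/10⌋ = $11,409. Book value $79,863.
Year 9: ⌊$79,863 × 125%/10⌋ = $9,982. Book value $69,881.
Year 10 (final): $69,881 − $11,700 = $58,181. Book value $11,700.

$29,052; $25,420; $22,243; $19,462; $17,030; $14,901; $13,038; $11,409; $9,982; $58,181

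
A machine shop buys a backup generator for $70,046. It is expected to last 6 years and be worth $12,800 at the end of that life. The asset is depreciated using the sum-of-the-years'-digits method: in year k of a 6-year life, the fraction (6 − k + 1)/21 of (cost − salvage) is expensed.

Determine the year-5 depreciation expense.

$5,452

Depreciable base = $70,046 − $12,800 = $57,246.
Sum of the years' digits = 6+5+4+3+2+1 = 21.
Year 1: $57,246 × 6/21 = $16,356. Book value $53,690.
Year 2: $57,246 × 5/21 = $13,630. Book value $40,060.
Year 3: $57,246 × 4/21 = $10,904. Book value $29,156.
Year 4: $57,246 × 3/21 = $8,178. Book value $20,978.
Year 5: $57,246 × 2/21 = $5,452. Book value $15,526.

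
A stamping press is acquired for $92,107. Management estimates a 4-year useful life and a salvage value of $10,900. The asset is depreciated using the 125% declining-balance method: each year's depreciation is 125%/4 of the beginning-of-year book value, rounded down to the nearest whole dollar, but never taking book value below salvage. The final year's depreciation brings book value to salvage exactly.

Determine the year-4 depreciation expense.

Depreciable base = $92,107 − $10,900 = $81,207.
Year 1: ⌊$92,107 × 125%/4⌋ = $28,783. Book value $63,324.
Year 2: ⌊$63,324 × 125%/4⌋ = $19,788. Book value $43,536.
Year 3: ⌊$43,536 × 125%/4⌋ = $13,605. Book value $29,931.
Year 4 (final): $29,931 − $10,900 = $19,031. Book value $10,900.

$19,031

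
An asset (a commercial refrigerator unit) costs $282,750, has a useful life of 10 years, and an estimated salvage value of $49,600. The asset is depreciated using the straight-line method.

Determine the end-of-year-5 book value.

$166,175

Depreciable base = $282,750 − $49,600 = $233,150.
Annual expense = $233,150 / 10 = $23,315.
End of year 1: book value $259,435.
End of year 2: book value $236,120.
End of year 3: book value $212,805.
End of year 4: book value $189,490.
End of year 5: book value $166,175.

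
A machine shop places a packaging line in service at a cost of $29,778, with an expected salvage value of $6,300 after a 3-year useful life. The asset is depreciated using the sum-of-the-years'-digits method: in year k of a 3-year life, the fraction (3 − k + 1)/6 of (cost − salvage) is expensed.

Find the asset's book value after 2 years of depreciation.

Depreciable base = $29,778 − $6,300 = $23,478.
Sum of the years' digits = 3+2+1 = 6.
Year 1: $23,478 × 3/6 = $11,739. Book value $18,039.
Year 2: $23,478 × 2/6 = $7,826. Book value $10,213.

$10,213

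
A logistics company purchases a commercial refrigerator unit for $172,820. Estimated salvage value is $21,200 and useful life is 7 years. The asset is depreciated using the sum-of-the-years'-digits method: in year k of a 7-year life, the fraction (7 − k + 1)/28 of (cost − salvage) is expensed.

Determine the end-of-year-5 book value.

$37,445

Depreciable base = $172,820 − $21,200 = $151,620.
Sum of the years' digits = 7+6+5+4+3+2+1 = 28.
Year 1: $151,620 × 7/28 = $37,905. Book value $134,915.
Year 2: $151,620 × 6/28 = $32,490. Book value $102,425.
Year 3: $151,620 × 5/28 = $27,075. Book value $75,350.
Year 4: $151,620 × 4/28 = $21,660. Book value $53,690.
Year 5: $151,620 × 3/28 = $16,245. Book value $37,445.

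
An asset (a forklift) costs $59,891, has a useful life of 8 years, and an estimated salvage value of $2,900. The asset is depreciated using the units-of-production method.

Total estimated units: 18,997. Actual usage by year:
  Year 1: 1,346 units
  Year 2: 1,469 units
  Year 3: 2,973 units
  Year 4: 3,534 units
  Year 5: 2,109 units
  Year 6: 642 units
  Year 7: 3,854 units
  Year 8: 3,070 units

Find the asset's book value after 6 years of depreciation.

$23,672

Depreciable base = $59,891 − $2,900 = $56,991.
Rate = $56,991 / 18,997 units = $3 per unit.
Year 1: 1,346 × $3 = $4,038. Book value $55,853.
Year 2: 1,469 × $3 = $4,407. Book value $51,446.
Year 3: 2,973 × $3 = $8,919. Book value $42,527.
Year 4: 3,534 × $3 = $10,602. Book value $31,925.
Year 5: 2,109 × $3 = $6,327. Book value $25,598.
Year 6: 642 × $3 = $1,926. Book value $23,672.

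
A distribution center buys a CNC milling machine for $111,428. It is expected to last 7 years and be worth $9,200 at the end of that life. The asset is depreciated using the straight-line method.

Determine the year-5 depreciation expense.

Depreciable base = $111,428 − $9,200 = $102,228.
Annual expense = $102,228 / 7 = $14,604.

$14,604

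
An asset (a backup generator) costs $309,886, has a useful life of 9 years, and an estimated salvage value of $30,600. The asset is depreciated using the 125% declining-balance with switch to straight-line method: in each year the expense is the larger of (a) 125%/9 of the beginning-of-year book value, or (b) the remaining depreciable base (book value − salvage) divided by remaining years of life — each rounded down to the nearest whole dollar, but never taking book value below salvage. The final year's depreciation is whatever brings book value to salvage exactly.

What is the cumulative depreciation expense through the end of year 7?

$223,528

Depreciable base = $309,886 − $30,600 = $279,286.
Year 1: DB = ⌊$309,886 × 125%/9⌋ = $43,039; SL = ⌊$279,286/9⌋ = $31,031 → take DB $43,039. Book value $266,847.
Year 2: DB = ⌊$266,847 × 125%/9⌋ = $37,062; SL = ⌊$236,247/8⌋ = $29,530 → take DB $37,062. Book value $229,785.
Year 3: DB = ⌊$229,785 × 125%/9⌋ = $31,914; SL = ⌊$199,185/7⌋ = $28,455 → take DB $31,914. Book value $197,871.
Year 4: DB = ⌊$197,871 × 125%/9⌋ = $27,482; SL = ⌊$167,271/6⌋ = $27,878 → take SL $27,878. Book value $169,993.
Year 5: DB = ⌊$169,993 × 125%/9⌋ = $23,610; SL = ⌊$139,393/5⌋ = $27,878 → take SL $27,878. Book value $142,115.
Year 6: DB = ⌊$142,115 × 125%/9⌋ = $19,738; SL = ⌊$111,515/4⌋ = $27,878 → take SL $27,878. Book value $114,237.
Year 7: DB = ⌊$114,237 × 125%/9⌋ = $15,866; SL = ⌊$83,637/3⌋ = $27,879 → take SL $27,879. Book value $86,358.
Accumulated through year 7 = $309,886 − $86,358 = $223,528.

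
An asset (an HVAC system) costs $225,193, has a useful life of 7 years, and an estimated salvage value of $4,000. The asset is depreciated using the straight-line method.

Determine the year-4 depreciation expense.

Depreciable base = $225,193 − $4,000 = $221,193.
Annual expense = $221,193 / 7 = $31,599.

$31,599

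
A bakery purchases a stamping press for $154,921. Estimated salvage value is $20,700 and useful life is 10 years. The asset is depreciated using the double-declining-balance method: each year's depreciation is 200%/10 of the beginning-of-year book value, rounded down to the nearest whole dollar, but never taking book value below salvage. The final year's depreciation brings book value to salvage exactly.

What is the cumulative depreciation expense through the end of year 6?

$114,309

Depreciable base = $154,921 − $20,700 = $134,221.
Year 1: ⌊$154,921 × 200%/10⌋ = $30,984. Book value $123,937.
Year 2: ⌊$123,937 × 200%/10⌋ = $24,787. Book value $99,150.
Year 3: ⌊$99,150 × 200%/10⌋ = $19,830. Book value $79,320.
Year 4: ⌊$79,320 × 200%/10⌋ = $15,864. Book value $63,456.
Year 5: ⌊$63,456 × 200%/10⌋ = $12,691. Book value $50,765.
Year 6: ⌊$50,765 × 200%/10⌋ = $10,153. Book value $40,612.
Accumulated through year 6 = $154,921 − $40,612 = $114,309.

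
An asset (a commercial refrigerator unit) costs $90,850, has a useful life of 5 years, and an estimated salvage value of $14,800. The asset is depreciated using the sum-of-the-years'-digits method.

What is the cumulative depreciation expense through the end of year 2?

Depreciable base = $90,850 − $14,800 = $76,050.
Sum of the years' digits = 5+4+3+2+1 = 15.
Year 1: $76,050 × 5/15 = $25,350. Book value $65,500.
Year 2: $76,050 × 4/15 = $20,280. Book value $45,220.
Accumulated through year 2 = $90,850 − $45,220 = $45,630.

$45,630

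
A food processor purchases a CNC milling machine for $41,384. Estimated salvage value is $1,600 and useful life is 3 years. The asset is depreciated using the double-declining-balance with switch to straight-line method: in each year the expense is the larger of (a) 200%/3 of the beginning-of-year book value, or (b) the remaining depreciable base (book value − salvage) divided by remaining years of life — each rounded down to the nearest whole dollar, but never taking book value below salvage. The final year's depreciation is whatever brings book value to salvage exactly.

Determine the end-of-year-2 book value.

$4,599

Depreciable base = $41,384 − $1,600 = $39,784.
Year 1: DB = ⌊$41,384 × 200%/3⌋ = $27,589; SL = ⌊$39,784/3⌋ = $13,261 → take DB $27,589. Book value $13,795.
Year 2: DB = ⌊$13,795 × 200%/3⌋ = $9,196; SL = ⌊$12,195/2⌋ = $6,097 → take DB $9,196. Book value $4,599.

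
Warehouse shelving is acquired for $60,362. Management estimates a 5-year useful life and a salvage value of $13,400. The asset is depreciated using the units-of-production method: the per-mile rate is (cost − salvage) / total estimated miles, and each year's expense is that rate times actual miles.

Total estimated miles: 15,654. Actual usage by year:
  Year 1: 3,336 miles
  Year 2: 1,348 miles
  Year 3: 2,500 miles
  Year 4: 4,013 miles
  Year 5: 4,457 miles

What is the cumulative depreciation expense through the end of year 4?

$33,591

Depreciable base = $60,362 − $13,400 = $46,962.
Rate = $46,962 / 15,654 miles = $3 per mile.
Year 1: 3,336 × $3 = $10,008. Book value $50,354.
Year 2: 1,348 × $3 = $4,044. Book value $46,310.
Year 3: 2,500 × $3 = $7,500. Book value $38,810.
Year 4: 4,013 × $3 = $12,039. Book value $26,771.
Accumulated through year 4 = $60,362 − $26,771 = $33,591.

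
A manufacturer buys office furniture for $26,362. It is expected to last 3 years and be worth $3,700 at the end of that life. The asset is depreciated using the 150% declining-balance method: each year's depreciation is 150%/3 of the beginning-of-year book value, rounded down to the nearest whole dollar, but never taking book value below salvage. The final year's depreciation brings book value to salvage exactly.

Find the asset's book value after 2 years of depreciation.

Depreciable base = $26,362 − $3,700 = $22,662.
Year 1: ⌊$26,362 × 150%/3⌋ = $13,181. Book value $13,181.
Year 2: ⌊$13,181 × 150%/3⌋ = $6,590. Book value $6,591.

$6,591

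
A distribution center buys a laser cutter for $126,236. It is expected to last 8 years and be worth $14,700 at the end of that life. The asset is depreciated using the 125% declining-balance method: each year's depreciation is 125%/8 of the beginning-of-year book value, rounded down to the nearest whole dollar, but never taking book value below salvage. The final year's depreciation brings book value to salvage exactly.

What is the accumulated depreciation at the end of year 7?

Depreciable base = $126,236 − $14,700 = $111,536.
Year 1: ⌊$126,236 × 125%/8⌋ = $19,724. Book value $106,512.
Year 2: ⌊$106,512 × 125%/8⌋ = $16,642. Book value $89,870.
Year 3: ⌊$89,870 × 125%/8⌋ = $14,042. Book value $75,828.
Year 4: ⌊$75,828 × 125%/8⌋ = $11,848. Book value $63,980.
Year 5: ⌊$63,980 × 125%/8⌋ = $9,996. Book value $53,984.
Year 6: ⌊$53,984 × 125%/8⌋ = $8,435. Book value $45,549.
Year 7: ⌊$45,549 × 125%/8⌋ = $7,117. Book value $38,432.
Accumulated through year 7 = $126,236 − $38,432 = $87,804.

$87,804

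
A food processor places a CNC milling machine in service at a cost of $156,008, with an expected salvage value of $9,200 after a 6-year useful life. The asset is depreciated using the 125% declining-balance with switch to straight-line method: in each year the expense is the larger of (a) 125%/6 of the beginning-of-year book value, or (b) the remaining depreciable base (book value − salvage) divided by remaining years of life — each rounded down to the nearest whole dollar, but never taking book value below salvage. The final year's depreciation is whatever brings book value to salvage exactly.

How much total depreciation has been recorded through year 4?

$102,519

Depreciable base = $156,008 − $9,200 = $146,808.
Year 1: DB = ⌊$156,008 × 125%/6⌋ = $32,501; SL = ⌊$146,808/6⌋ = $24,468 → take DB $32,501. Book value $123,507.
Year 2: DB = ⌊$123,507 × 125%/6⌋ = $25,730; SL = ⌊$114,307/5⌋ = $22,861 → take DB $25,730. Book value $97,777.
Year 3: DB = ⌊$97,777 × 125%/6⌋ = $20,370; SL = ⌊$88,577/4⌋ = $22,144 → take SL $22,144. Book value $75,633.
Year 4: DB = ⌊$75,633 × 125%/6⌋ = $15,756; SL = ⌊$66,433/3⌋ = $22,144 → take SL $22,144. Book value $53,489.
Accumulated through year 4 = $156,008 − $53,489 = $102,519.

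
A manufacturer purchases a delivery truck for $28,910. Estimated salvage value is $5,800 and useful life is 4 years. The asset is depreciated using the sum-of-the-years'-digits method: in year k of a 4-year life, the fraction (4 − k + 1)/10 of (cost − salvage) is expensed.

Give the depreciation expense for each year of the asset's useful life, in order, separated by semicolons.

$9,244; $6,933; $4,622; $2,311

Depreciable base = $28,910 − $5,800 = $23,110.
Sum of the years' digits = 4+3+2+1 = 10.
Year 1: $23,110 × 4/10 = $9,244. Book value $19,666.
Year 2: $23,110 × 3/10 = $6,933. Book value $12,733.
Year 3: $23,110 × 2/10 = $4,622. Book value $8,111.
Year 4: $23,110 × 1/10 = $2,311. Book value $5,800.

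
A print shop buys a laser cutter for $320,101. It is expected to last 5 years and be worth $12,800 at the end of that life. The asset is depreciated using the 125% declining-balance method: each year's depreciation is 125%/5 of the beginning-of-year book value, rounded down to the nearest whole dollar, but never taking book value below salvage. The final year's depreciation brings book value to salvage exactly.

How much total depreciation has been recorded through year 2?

$140,044

Depreciable base = $320,101 − $12,800 = $307,301.
Year 1: ⌊$320,101 × 125%/5⌋ = $80,025. Book value $240,076.
Year 2: ⌊$240,076 × 125%/5⌋ = $60,019. Book value $180,057.
Accumulated through year 2 = $320,101 − $180,057 = $140,044.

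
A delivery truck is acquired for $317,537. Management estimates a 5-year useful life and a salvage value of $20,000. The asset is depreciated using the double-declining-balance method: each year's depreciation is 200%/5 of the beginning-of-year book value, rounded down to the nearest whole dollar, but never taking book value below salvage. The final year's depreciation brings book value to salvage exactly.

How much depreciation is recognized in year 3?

$45,725

Depreciable base = $317,537 − $20,000 = $297,537.
Year 1: ⌊$317,537 × 200%/5⌋ = $127,014. Book value $190,523.
Year 2: ⌊$190,523 × 200%/5⌋ = $76,209. Book value $114,314.
Year 3: ⌊$114,314 × 200%/5⌋ = $45,725. Book value $68,589.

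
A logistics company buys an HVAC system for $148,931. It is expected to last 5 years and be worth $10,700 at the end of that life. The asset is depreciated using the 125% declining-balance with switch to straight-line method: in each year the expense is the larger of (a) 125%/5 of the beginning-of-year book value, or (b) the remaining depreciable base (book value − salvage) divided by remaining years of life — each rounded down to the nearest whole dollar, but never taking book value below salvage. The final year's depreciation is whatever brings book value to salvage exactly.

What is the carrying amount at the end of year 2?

Depreciable base = $148,931 − $10,700 = $138,231.
Year 1: DB = ⌊$148,931 × 125%/5⌋ = $37,232; SL = ⌊$138,231/5⌋ = $27,646 → take DB $37,232. Book value $111,699.
Year 2: DB = ⌊$111,699 × 125%/5⌋ = $27,924; SL = ⌊$100,999/4⌋ = $25,249 → take DB $27,924. Book value $83,775.

$83,775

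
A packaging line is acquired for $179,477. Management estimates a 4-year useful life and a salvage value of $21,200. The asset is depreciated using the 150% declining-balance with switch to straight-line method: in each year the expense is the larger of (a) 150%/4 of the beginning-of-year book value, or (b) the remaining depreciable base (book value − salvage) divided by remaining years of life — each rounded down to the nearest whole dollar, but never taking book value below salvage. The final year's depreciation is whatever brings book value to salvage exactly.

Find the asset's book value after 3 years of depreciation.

Depreciable base = $179,477 − $21,200 = $158,277.
Year 1: DB = ⌊$179,477 × 150%/4⌋ = $67,303; SL = ⌊$158,277/4⌋ = $39,569 → take DB $67,303. Book value $112,174.
Year 2: DB = ⌊$112,174 × 150%/4⌋ = $42,065; SL = ⌊$90,974/3⌋ = $30,324 → take DB $42,065. Book value $70,109.
Year 3: DB = ⌊$70,109 × 150%/4⌋ = $26,290; SL = ⌊$48,909/2⌋ = $24,454 → take DB $26,290. Book value $43,819.

$43,819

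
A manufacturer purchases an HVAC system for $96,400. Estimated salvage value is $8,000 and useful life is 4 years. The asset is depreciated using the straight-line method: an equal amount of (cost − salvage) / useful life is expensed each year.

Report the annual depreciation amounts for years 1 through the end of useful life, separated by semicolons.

Depreciable base = $96,400 − $8,000 = $88,400.
Annual expense = $88,400 / 4 = $22,100.
End of year 1: book value $74,300.
End of year 2: book value $52,200.
End of year 3: book value $30,100.
End of year 4: book value $8,000.

$22,100; $22,100; $22,100; $22,100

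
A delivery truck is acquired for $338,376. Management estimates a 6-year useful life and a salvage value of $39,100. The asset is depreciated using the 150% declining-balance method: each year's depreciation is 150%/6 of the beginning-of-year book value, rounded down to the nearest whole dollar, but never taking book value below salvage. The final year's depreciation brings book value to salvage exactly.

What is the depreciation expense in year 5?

$26,766

Depreciable base = $338,376 − $39,100 = $299,276.
Year 1: ⌊$338,376 × 150%/6⌋ = $84,594. Book value $253,782.
Year 2: ⌊$253,782 × 150%/6⌋ = $63,445. Book value $190,337.
Year 3: ⌊$190,337 × 150%/6⌋ = $47,584. Book value $142,753.
Year 4: ⌊$142,753 × 150%/6⌋ = $35,688. Book value $107,065.
Year 5: ⌊$107,065 × 150%/6⌋ = $26,766. Book value $80,299.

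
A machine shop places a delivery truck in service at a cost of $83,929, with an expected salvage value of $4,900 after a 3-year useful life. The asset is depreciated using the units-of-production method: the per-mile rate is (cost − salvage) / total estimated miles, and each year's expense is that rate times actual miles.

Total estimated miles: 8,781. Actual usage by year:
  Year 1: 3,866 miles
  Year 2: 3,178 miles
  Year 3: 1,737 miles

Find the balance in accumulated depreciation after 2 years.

Depreciable base = $83,929 − $4,900 = $79,029.
Rate = $79,029 / 8,781 miles = $9 per mile.
Year 1: 3,866 × $9 = $34,794. Book value $49,135.
Year 2: 3,178 × $9 = $28,602. Book value $20,533.
Accumulated through year 2 = $83,929 − $20,533 = $63,396.

$63,396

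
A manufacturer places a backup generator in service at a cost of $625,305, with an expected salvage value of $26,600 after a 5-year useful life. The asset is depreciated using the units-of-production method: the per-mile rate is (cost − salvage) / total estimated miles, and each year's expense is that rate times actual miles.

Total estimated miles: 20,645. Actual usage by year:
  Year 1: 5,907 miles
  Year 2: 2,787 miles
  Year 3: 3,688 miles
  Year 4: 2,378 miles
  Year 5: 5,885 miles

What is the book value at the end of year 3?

Depreciable base = $625,305 − $26,600 = $598,705.
Rate = $598,705 / 20,645 miles = $29 per mile.
Year 1: 5,907 × $29 = $171,303. Book value $454,002.
Year 2: 2,787 × $29 = $80,823. Book value $373,179.
Year 3: 3,688 × $29 = $106,952. Book value $266,227.

$266,227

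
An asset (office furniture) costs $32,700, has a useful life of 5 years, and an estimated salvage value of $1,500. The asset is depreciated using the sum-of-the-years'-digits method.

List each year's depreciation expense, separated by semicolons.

Depreciable base = $32,700 − $1,500 = $31,200.
Sum of the years' digits = 5+4+3+2+1 = 15.
Year 1: $31,200 × 5/15 = $10,400. Book value $22,300.
Year 2: $31,200 × 4/15 = $8,320. Book value $13,980.
Year 3: $31,200 × 3/15 = $6,240. Book value $7,740.
Year 4: $31,200 × 2/15 = $4,160. Book value $3,580.
Year 5: $31,200 × 1/15 = $2,080. Book value $1,500.

$10,400; $8,320; $6,240; $4,160; $2,080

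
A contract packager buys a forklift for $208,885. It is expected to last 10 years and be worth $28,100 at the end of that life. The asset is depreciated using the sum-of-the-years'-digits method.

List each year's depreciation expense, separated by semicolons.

Depreciable base = $208,885 − $28,100 = $180,785.
Sum of the years' digits = 10+9+8+7+6+5+4+3+2+1 = 55.
Year 1: $180,785 × 10/55 = $32,870. Book value $176,015.
Year 2: $180,785 × 9/55 = $29,583. Book value $146,432.
Year 3: $180,785 × 8/55 = $26,296. Book value $120,136.
Year 4: $180,785 × 7/55 = $23,009. Book value $97,127.
Year 5: $180,785 × 6/55 = $19,722. Book value $77,405.
Year 6: $180,785 × 5/55 = $16,435. Book value $60,970.
Year 7: $180,785 × 4/55 = $13,148. Book value $47,822.
Year 8: $180,785 × 3/55 = $9,861. Book value $37,961.
Year 9: $180,785 × 2/55 = $6,574. Book value $31,387.
Year 10: $180,785 × 1/55 = $3,287. Book value $28,100.

$32,870; $29,583; $26,296; $23,009; $19,722; $16,435; $13,148; $9,861; $6,574; $3,287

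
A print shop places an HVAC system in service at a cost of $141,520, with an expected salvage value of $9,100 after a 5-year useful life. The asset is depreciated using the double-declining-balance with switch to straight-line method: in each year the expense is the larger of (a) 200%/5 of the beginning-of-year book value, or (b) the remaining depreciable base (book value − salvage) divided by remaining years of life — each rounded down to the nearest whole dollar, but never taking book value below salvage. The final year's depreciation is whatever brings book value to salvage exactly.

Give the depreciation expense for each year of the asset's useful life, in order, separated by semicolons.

Depreciable base = $141,520 − $9,100 = $132,420.
Year 1: DB = ⌊$141,520 × 200%/5⌋ = $56,608; SL = ⌊$132,420/5⌋ = $26,484 → take DB $56,608. Book value $84,912.
Year 2: DB = ⌊$84,912 × 200%/5⌋ = $33,964; SL = ⌊$75,812/4⌋ = $18,953 → take DB $33,964. Book value $50,948.
Year 3: DB = ⌊$50,948 × 200%/5⌋ = $20,379; SL = ⌊$41,848/3⌋ = $13,949 → take DB $20,379. Book value $30,569.
Year 4: DB = ⌊$30,569 × 200%/5⌋ = $12,227; SL = ⌊$21,469/2⌋ = $10,734 → take DB $12,227. Book value $18,342.
Year 5 (final): $18,342 − $9,100 = $9,242. Book value $9,100.

$56,608; $33,964; $20,379; $12,227; $9,242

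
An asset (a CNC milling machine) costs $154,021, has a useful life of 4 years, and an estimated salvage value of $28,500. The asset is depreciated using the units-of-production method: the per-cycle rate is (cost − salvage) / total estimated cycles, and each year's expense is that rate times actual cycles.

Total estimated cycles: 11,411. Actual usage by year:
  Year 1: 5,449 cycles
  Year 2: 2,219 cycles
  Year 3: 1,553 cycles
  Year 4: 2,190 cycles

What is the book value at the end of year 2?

$69,673

Depreciable base = $154,021 − $28,500 = $125,521.
Rate = $125,521 / 11,411 cycles = $11 per cycle.
Year 1: 5,449 × $11 = $59,939. Book value $94,082.
Year 2: 2,219 × $11 = $24,409. Book value $69,673.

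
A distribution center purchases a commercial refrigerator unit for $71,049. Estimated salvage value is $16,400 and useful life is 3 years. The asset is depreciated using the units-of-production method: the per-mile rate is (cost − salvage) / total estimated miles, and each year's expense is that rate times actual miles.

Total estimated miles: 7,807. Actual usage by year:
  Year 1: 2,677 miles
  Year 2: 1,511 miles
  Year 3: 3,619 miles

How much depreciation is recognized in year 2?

$10,577

Depreciable base = $71,049 − $16,400 = $54,649.
Rate = $54,649 / 7,807 miles = $7 per mile.
Year 1: 2,677 × $7 = $18,739. Book value $52,310.
Year 2: 1,511 × $7 = $10,577. Book value $41,733.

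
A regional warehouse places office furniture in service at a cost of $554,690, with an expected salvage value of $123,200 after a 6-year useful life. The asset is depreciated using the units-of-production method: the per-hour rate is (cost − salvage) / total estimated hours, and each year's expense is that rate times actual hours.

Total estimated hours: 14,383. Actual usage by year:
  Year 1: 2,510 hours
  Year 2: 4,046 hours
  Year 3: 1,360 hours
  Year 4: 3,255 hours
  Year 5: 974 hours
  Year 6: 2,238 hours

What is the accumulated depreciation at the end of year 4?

$335,130

Depreciable base = $554,690 − $123,200 = $431,490.
Rate = $431,490 / 14,383 hours = $30 per hour.
Year 1: 2,510 × $30 = $75,300. Book value $479,390.
Year 2: 4,046 × $30 = $121,380. Book value $358,010.
Year 3: 1,360 × $30 = $40,800. Book value $317,210.
Year 4: 3,255 × $30 = $97,650. Book value $219,560.
Accumulated through year 4 = $554,690 − $219,560 = $335,130.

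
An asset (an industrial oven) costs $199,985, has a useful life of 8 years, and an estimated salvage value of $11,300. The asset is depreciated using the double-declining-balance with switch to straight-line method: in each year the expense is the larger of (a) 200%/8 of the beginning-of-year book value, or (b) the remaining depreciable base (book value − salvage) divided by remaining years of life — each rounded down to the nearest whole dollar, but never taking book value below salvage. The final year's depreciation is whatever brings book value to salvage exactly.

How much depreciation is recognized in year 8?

$12,053

Depreciable base = $199,985 − $11,300 = $188,685.
Year 1: DB = ⌊$199,985 × 200%/8⌋ = $49,996; SL = ⌊$188,685/8⌋ = $23,585 → take DB $49,996. Book value $149,989.
Year 2: DB = ⌊$149,989 × 200%/8⌋ = $37,497; SL = ⌊$138,689/7⌋ = $19,812 → take DB $37,497. Book value $112,492.
Year 3: DB = ⌊$112,492 × 200%/8⌋ = $28,123; SL = ⌊$101,192/6⌋ = $16,865 → take DB $28,123. Book value $84,369.
Year 4: DB = ⌊$84,369 × 200%/8⌋ = $21,092; SL = ⌊$73,069/5⌋ = $14,613 → take DB $21,092. Book value $63,277.
Year 5: DB = ⌊$63,277 × 200%/8⌋ = $15,819; SL = ⌊$51,977/4⌋ = $12,994 → take DB $15,819. Book value $47,458.
Year 6: DB = ⌊$47,458 × 200%/8⌋ = $11,864; SL = ⌊$36,158/3⌋ = $12,052 → take SL $12,052. Book value $35,406.
Year 7: DB = ⌊$35,406 × 200%/8⌋ = $8,851; SL = ⌊$24,106/2⌋ = $12,053 → take SL $12,053. Book value $23,353.
Year 8 (final): $23,353 − $11,300 = $12,053. Book value $11,300.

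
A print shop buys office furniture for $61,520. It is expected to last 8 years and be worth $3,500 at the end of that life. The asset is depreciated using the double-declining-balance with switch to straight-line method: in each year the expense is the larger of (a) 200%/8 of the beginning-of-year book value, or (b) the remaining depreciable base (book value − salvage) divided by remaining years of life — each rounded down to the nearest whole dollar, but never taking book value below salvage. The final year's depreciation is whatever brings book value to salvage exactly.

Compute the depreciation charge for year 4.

Depreciable base = $61,520 − $3,500 = $58,020.
Year 1: DB = ⌊$61,520 × 200%/8⌋ = $15,380; SL = ⌊$58,020/8⌋ = $7,252 → take DB $15,380. Book value $46,140.
Year 2: DB = ⌊$46,140 × 200%/8⌋ = $11,535; SL = ⌊$42,640/7⌋ = $6,091 → take DB $11,535. Book value $34,605.
Year 3: DB = ⌊$34,605 × 200%/8⌋ = $8,651; SL = ⌊$31,105/6⌋ = $5,184 → take DB $8,651. Book value $25,954.
Year 4: DB = ⌊$25,954 × 200%/8⌋ = $6,488; SL = ⌊$22,454/5⌋ = $4,490 → take DB $6,488. Book value $19,466.

$6,488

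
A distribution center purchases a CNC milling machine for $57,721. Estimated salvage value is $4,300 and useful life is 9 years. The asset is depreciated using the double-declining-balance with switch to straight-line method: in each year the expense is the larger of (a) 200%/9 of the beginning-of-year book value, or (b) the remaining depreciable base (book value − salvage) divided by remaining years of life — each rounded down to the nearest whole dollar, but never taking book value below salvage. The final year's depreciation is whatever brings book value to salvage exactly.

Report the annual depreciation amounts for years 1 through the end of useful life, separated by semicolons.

Depreciable base = $57,721 − $4,300 = $53,421.
Year 1: DB = ⌊$57,721 × 200%/9⌋ = $12,826; SL = ⌊$53,421/9⌋ = $5,935 → take DB $12,826. Book value $44,895.
Year 2: DB = ⌊$44,895 × 200%/9⌋ = $9,976; SL = ⌊$40,595/8⌋ = $5,074 → take DB $9,976. Book value $34,919.
Year 3: DB = ⌊$34,919 × 200%/9⌋ = $7,759; SL = ⌊$30,619/7⌋ = $4,374 → take DB $7,759. Book value $27,160.
Year 4: DB = ⌊$27,160 × 200%/9⌋ = $6,035; SL = ⌊$22,860/6⌋ = $3,810 → take DB $6,035. Book value $21,125.
Year 5: DB = ⌊$21,125 × 200%/9⌋ = $4,694; SL = ⌊$16,825/5⌋ = $3,365 → take DB $4,694. Book value $16,431.
Year 6: DB = ⌊$16,431 × 200%/9⌋ = $3,651; SL = ⌊$12,131/4⌋ = $3,032 → take DB $3,651. Book value $12,780.
Year 7: DB = ⌊$12,780 × 200%/9⌋ = $2,840; SL = ⌊$8,480/3⌋ = $2,826 → take DB $2,840. Book value $9,940.
Year 8: DB = ⌊$9,940 × 200%/9⌋ = $2,208; SL = ⌊$5,640/2⌋ = $2,820 → take SL $2,820. Book value $7,120.
Year 9 (final): $7,120 − $4,300 = $2,820. Book value $4,300.

$12,826; $9,976; $7,759; $6,035; $4,694; $3,651; $2,840; $2,820; $2,820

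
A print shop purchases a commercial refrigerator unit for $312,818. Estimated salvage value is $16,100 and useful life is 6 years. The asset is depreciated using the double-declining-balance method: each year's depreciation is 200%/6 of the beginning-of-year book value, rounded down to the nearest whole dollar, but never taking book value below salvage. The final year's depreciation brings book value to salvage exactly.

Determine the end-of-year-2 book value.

Depreciable base = $312,818 − $16,100 = $296,718.
Year 1: ⌊$312,818 × 200%/6⌋ = $104,272. Book value $208,546.
Year 2: ⌊$208,546 × 200%/6⌋ = $69,515. Book value $139,031.

$139,031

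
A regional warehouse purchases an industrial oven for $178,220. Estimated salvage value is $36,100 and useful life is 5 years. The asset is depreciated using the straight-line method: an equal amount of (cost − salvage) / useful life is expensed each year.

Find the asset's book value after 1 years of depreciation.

$149,796

Depreciable base = $178,220 − $36,100 = $142,120.
Annual expense = $142,120 / 5 = $28,424.
End of year 1: book value $149,796.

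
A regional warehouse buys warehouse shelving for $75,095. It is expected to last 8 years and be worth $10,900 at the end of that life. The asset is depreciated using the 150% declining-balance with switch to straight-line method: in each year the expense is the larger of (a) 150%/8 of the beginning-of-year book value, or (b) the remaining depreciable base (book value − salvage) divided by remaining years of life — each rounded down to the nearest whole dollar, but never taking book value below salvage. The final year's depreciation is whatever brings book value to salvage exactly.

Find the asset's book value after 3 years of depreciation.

$40,280

Depreciable base = $75,095 − $10,900 = $64,195.
Year 1: DB = ⌊$75,095 × 150%/8⌋ = $14,080; SL = ⌊$64,195/8⌋ = $8,024 → take DB $14,080. Book value $61,015.
Year 2: DB = ⌊$61,015 × 150%/8⌋ = $11,440; SL = ⌊$50,115/7⌋ = $7,159 → take DB $11,440. Book value $49,575.
Year 3: DB = ⌊$49,575 × 150%/8⌋ = $9,295; SL = ⌊$38,675/6⌋ = $6,445 → take DB $9,295. Book value $40,280.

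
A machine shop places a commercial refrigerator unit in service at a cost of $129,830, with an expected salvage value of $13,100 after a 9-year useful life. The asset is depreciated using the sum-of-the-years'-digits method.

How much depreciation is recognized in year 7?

Depreciable base = $129,830 − $13,100 = $116,730.
Sum of the years' digits = 9+8+7+6+5+4+3+2+1 = 45.
Year 1: $116,730 × 9/45 = $23,346. Book value $106,484.
Year 2: $116,730 × 8/45 = $20,752. Book value $85,732.
Year 3: $116,730 × 7/45 = $18,158. Book value $67,574.
Year 4: $116,730 × 6/45 = $15,564. Book value $52,010.
Year 5: $116,730 × 5/45 = $12,970. Book value $39,040.
Year 6: $116,730 × 4/45 = $10,376. Book value $28,664.
Year 7: $116,730 × 3/45 = $7,782. Book value $20,882.

$7,782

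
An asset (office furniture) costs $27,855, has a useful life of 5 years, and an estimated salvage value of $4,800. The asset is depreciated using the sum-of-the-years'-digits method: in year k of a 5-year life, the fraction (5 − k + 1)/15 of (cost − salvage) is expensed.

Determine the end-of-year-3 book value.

$9,411

Depreciable base = $27,855 − $4,800 = $23,055.
Sum of the years' digits = 5+4+3+2+1 = 15.
Year 1: $23,055 × 5/15 = $7,685. Book value $20,170.
Year 2: $23,055 × 4/15 = $6,148. Book value $14,022.
Year 3: $23,055 × 3/15 = $4,611. Book value $9,411.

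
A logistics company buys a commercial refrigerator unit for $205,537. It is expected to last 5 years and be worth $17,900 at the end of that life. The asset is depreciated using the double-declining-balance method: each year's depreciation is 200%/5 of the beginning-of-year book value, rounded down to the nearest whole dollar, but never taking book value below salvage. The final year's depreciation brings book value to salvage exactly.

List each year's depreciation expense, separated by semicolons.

Depreciable base = $205,537 − $17,900 = $187,637.
Year 1: ⌊$205,537 × 200%/5⌋ = $82,214. Book value $123,323.
Year 2: ⌊$123,323 × 200%/5⌋ = $49,329. Book value $73,994.
Year 3: ⌊$73,994 × 200%/5⌋ = $29,597. Book value $44,397.
Year 4: ⌊$44,397 × 200%/5⌋ = $17,758. Book value $26,639.
Year 5 (final): $26,639 − $17,900 = $8,739. Book value $17,900.

$82,214; $49,329; $29,597; $17,758; $8,739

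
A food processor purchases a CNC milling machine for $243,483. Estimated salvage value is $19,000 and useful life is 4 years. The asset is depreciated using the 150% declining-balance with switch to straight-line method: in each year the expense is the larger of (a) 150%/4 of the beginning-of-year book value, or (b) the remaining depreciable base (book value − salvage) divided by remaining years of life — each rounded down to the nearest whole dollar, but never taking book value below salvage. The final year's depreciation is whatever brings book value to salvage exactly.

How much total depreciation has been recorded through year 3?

$186,427

Depreciable base = $243,483 − $19,000 = $224,483.
Year 1: DB = ⌊$243,483 × 150%/4⌋ = $91,306; SL = ⌊$224,483/4⌋ = $56,120 → take DB $91,306. Book value $152,177.
Year 2: DB = ⌊$152,177 × 150%/4⌋ = $57,066; SL = ⌊$133,177/3⌋ = $44,392 → take DB $57,066. Book value $95,111.
Year 3: DB = ⌊$95,111 × 150%/4⌋ = $35,666; SL = ⌊$76,111/2⌋ = $38,055 → take SL $38,055. Book value $57,056.
Accumulated through year 3 = $243,483 − $57,056 = $186,427.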